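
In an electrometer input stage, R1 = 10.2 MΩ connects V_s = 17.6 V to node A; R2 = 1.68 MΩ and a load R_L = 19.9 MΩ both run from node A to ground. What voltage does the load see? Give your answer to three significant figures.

V_out ≈ 2.32 V

The load sits in parallel with R2, giving an effective lower resistance R2' = R2·R_L/(R2+R_L) = 1.549 MΩ.
Now apply the divider: V_out = 17.6 × 0.1319 = 2.321 V.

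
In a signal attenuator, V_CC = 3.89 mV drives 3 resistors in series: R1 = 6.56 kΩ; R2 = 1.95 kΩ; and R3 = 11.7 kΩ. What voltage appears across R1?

ΣR = 6.56 + 1.95 + 11.7 = 20.21 kΩ.
V = V_CC · R/ΣR = 3.89 × 0.3246 = 1.263 mV.

V ≈ 1.26 mV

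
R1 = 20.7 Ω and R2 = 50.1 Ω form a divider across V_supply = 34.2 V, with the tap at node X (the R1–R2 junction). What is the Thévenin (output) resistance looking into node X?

R_th ≈ 14.6 Ω

Looking into X with the source shorted: R_th = R1·R2/(R1+R2) = 20.70 × 50.1/70.80 = 14.65 Ω.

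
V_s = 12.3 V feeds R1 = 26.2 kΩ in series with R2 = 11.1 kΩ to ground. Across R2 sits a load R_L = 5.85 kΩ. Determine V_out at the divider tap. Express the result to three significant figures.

V_out ≈ 1.57 V

The load sits in parallel with R2, giving an effective lower resistance R2' = R2·R_L/(R2+R_L) = 3.831 kΩ.
Now apply the divider: V_out = 12.3 × 0.1276 = 1.569 V.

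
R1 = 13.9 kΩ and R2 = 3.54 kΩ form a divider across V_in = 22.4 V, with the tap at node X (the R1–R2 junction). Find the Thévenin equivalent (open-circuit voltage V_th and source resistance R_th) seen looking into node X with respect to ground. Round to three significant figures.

Open-circuit (no load on X): V_th = V_in · R2/(R1 + R2) = 22.4 × 3.54/(13.90 + 3.54) = 4.547 V.
With V_in suppressed (replaced by a short), R_th = R1 ‖ R2 = (13.90 × 3.54)/(13.90 + 3.54) = 2.821 kΩ.

V_th ≈ 4.55 V, R_th ≈ 2.82 kΩ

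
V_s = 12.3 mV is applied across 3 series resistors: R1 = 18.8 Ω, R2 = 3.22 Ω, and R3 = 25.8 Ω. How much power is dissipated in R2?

P ≈ 0.213 µW

Series current I = V_s/ΣR = 12.3/47.82 = 0.2572 mA.
V(R2) = I·R = 0.8282 mV; P = V·I = 0.8282 × 0.2572 = 0.2130 µW.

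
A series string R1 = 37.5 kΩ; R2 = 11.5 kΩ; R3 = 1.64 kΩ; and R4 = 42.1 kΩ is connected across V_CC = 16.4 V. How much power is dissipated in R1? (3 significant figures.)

ΣR = 92.74 kΩ → I = 16.4/92.74 = 0.1768 mA.
V(R1) = I·R = 6.631 V; P = V·I = 6.631 × 0.1768 = 1.173 mW.

P ≈ 1.17 mW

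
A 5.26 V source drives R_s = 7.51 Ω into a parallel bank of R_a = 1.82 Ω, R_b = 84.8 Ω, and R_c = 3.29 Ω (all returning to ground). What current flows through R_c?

Equivalent of the parallel group: R_p = 1.156 Ω.
V_A by voltage divider: V_A = 5.26 × 1.156/(7.51 + 1.156) = 0.7016 V.
I(R_c) = V_A / R_c = 0.7016/3.29 = 0.2132 A.

I ≈ 0.213 A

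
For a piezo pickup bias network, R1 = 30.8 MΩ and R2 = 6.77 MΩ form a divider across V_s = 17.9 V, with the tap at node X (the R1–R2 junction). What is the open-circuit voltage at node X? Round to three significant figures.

V_th ≈ 3.23 V

V_th is the unloaded tap voltage: V_s · R2/(R1+R2) = 17.9 × 0.1802 = 3.226 V.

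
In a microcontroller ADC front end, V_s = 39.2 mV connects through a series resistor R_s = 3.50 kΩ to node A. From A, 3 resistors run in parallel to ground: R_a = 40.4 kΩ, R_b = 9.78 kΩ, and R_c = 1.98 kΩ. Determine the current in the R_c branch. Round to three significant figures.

I ≈ 6.16 µA

Parallel bank: R_p = 1/(1/40.4 + 1/9.78 + 1/1.98) = 1.582 kΩ.
V_A by voltage divider: V_A = 39.2 × 1.582/(3.50 + 1.582) = 12.20 mV.
Branch current I = V_A/R_c = 12.20/1.98 = 6.163 µA.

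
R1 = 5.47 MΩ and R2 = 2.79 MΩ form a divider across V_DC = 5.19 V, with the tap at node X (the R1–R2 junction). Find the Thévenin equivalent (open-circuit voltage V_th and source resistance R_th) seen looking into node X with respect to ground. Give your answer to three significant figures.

V_th is the unloaded tap voltage: V_DC · R2/(R1+R2) = 5.19 × 0.3378 = 1.753 V.
With V_DC suppressed (replaced by a short), R_th = R1 ‖ R2 = (5.470 × 2.79)/(5.470 + 2.79) = 1.848 MΩ.

V_th ≈ 1.75 V, R_th ≈ 1.85 MΩ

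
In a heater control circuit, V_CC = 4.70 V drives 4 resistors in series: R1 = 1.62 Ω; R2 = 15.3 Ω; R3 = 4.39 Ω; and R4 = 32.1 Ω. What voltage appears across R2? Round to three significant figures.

Total series resistance ΣR = 1.62 + 15.3 + 4.39 + 32.1 = 53.41 Ω.
Voltage divider: V = V_CC · (15.30 / 53.41) = 4.70 × 0.2865 = 1.346 V.

V ≈ 1.35 V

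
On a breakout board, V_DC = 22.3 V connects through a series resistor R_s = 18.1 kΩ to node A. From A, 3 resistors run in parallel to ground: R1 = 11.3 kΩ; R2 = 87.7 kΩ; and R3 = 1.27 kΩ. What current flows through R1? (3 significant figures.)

Combine the parallel branches: R_p = (1/11.3 + 1/87.7 + 1/1.27)⁻¹ = 1.127 kΩ.
V_A by voltage divider: V_A = 22.3 × 1.127/(18.1 + 1.127) = 1.307 V.
I(R1) = V_A / R1 = 1.307/11.3 = 0.1157 mA.

I ≈ 0.116 mA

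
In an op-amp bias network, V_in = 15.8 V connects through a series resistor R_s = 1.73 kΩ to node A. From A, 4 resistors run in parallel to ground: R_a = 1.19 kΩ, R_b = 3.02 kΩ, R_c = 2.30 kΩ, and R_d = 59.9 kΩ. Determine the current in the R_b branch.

Parallel bank: R_p = 1/(1/1.19 + 1/3.02 + 1/2.30 + 1/59.9) = 0.6162 kΩ.
V_A by voltage divider: V_A = 15.8 × 0.6162/(1.73 + 0.6162) = 4.150 V.
Branch current I = V_A/R_b = 4.150/3.02 = 1.374 mA.

I ≈ 1.37 mA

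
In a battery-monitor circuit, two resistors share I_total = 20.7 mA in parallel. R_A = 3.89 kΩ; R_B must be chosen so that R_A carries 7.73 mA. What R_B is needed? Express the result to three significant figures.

R_B ≈ 2.32 kΩ

Two-branch current divider: I_A = I_total · R_B/(R_A + R_B).
With f = 0.3734, R_B = R_A · f/(1−f) = 3.89 × 0.5960 = 2.318 kΩ.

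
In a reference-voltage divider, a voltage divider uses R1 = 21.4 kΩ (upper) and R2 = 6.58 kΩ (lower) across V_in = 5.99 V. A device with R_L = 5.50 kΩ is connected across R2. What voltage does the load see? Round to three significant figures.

R2 ‖ R_L = (6.58 × 5.50)/(6.58 + 5.50) = 2.996 kΩ.
Then V_out = V_in · R2'/(R1 + R2') = 5.99 × 2.996/24.40 = 0.7356 V.

V_out ≈ 0.736 V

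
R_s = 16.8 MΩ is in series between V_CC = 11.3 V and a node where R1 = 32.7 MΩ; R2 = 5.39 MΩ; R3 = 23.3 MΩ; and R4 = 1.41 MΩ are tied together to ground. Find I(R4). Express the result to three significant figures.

Equivalent of the parallel group: R_p = 1.033 MΩ.
Node voltage V_A = V_CC · R_p/(R_s + R_p) = 11.3 × 0.05792 = 0.6544 V.
I(R4) = V_A / R4 = 0.6544/1.41 = 0.4641 µA.

I ≈ 0.464 µA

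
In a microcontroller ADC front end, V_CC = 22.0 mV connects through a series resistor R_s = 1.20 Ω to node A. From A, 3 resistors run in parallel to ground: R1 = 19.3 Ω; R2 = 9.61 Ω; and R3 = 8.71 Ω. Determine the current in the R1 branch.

I ≈ 0.860 mA

Parallel bank: R_p = 1/(1/19.3 + 1/9.61 + 1/8.71) = 3.694 Ω.
V_A by voltage divider: V_A = 22.0 × 3.694/(1.20 + 3.694) = 16.61 mV.
I(R1) = V_A / R1 = 16.61/19.3 = 0.8604 mA.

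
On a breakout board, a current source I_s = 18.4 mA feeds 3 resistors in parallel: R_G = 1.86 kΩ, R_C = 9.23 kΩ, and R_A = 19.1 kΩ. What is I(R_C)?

I ≈ 2.85 mA

Total conductance ΣG = 1/1.86 + 1/9.23 + 1/19.1 = 0.6983 (units of 1/kΩ).
R_C takes the fraction G_k/ΣG = 0.1083/0.6983 = 0.1551, so I = 18.4 × 0.1551 = 2.855 mA.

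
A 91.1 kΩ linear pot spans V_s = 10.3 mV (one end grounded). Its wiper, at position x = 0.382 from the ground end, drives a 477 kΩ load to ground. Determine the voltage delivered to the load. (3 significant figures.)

The pot divides into 56.30 kΩ above the wiper and 34.80 kΩ below.
(x·R_p) ‖ R_L = 32.43 kΩ.
Loaded-divider output: V_out = 10.3 × 0.3655 = 3.765 mV.

V_out ≈ 3.76 mV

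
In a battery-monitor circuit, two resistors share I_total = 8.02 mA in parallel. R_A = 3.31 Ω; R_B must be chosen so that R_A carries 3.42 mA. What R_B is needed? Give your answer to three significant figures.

The fraction through R_A equals R_B/(R_A+R_B).
3.42/8.02 = R_B/(R_A + R_B) → R_B = R_A · (0.4264)/(1 − 0.4264) = 3.31 × 0.7435 = 2.461 Ω.

R_B ≈ 2.46 Ω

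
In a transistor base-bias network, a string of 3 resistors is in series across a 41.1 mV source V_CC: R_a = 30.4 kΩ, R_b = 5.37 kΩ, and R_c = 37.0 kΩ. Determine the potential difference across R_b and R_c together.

V ≈ 23.9 mV

Series total: ΣR = 30.4 + 5.37 + 37.0 = 72.77 kΩ.
R_{R_b..R_c} = 5.37 + 37.0 = 42.37 kΩ.
V = V_CC · R/ΣR = 41.1 × 0.5822 = 23.93 mV.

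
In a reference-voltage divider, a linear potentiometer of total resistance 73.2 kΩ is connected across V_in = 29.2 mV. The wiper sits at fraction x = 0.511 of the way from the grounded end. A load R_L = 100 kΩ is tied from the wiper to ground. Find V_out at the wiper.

Lower segment x·R_p = 37.41 kΩ; upper segment (1−x)·R_p = 35.79 kΩ.
R_L loads the lower segment: effective lower R = 27.22 kΩ.
Loaded-divider output: V_out = 29.2 × 0.4320 = 12.61 mV.

V_out ≈ 12.6 mV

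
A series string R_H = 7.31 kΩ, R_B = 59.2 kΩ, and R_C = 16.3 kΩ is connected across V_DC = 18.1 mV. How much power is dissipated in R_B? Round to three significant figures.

P ≈ 2.83 nW

ΣR = 82.81 kΩ → I = 18.1/82.81 = 0.2186 µA.
P(R_B) = I²·R_B = (0.2186)² × 59.2 = 2.828 nW.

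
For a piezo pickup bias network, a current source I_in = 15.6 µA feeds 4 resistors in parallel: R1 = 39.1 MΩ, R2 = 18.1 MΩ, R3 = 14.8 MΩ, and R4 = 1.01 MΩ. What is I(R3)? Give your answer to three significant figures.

I ≈ 0.926 µA

Conductances: ΣG = 1/39.1 + 1/18.1 + 1/14.8 + 1/1.01 = 1.138 (1/MΩ).
R3 takes the fraction G_k/ΣG = 0.06757/1.138 = 0.05935, so I = 15.6 × 0.05935 = 0.9258 µA.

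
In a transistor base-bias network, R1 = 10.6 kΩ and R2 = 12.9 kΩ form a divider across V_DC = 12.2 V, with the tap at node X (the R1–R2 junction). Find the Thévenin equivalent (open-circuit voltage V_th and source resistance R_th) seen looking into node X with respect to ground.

V_th is the unloaded tap voltage: V_DC · R2/(R1+R2) = 12.2 × 0.5489 = 6.697 V.
Zeroing V_DC shorts the top of R1 to ground, so R_th = R1 ‖ R2 = 5.819 kΩ.

V_th ≈ 6.70 V, R_th ≈ 5.82 kΩ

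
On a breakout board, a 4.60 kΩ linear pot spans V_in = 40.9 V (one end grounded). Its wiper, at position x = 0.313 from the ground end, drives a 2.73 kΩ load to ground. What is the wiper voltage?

V_out ≈ 9.40 V

Lower segment x·R_p = 1.440 kΩ; upper segment (1−x)·R_p = 3.160 kΩ.
(x·R_p) ‖ R_L = 0.9426 kΩ.
Loaded-divider output: V_out = 40.9 × 0.2298 = 9.397 V.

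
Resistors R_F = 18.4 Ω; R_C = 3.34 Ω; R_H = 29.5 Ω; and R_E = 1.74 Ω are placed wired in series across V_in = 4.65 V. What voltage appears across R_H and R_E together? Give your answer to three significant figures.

V ≈ 2.74 V

Total series resistance ΣR = 18.4 + 3.34 + 29.5 + 1.74 = 52.98 Ω.
R_{R_H..R_E} = 29.5 + 1.74 = 31.24 Ω.
V = V_in · R/ΣR = 4.65 × 0.5897 = 2.742 V.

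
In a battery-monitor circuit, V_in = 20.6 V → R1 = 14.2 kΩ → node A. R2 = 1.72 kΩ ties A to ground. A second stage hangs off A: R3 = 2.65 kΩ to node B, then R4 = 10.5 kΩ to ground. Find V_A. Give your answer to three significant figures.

V_A ≈ 1.99 V

Looking into the second stage from A: R3 + R4 = 13.15 kΩ appears in parallel with R2.
Effective lower resistance at A: R2 ‖ 13.15 = 1.521 kΩ.
First divider: V_A = V_in · 1.521/(14.2 + 1.521) = 1.993 V.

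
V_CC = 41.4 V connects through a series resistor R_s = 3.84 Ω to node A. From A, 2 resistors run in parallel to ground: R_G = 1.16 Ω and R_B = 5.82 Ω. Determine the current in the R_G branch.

I ≈ 7.18 A

Equivalent of the parallel group: R_p = 0.9672 Ω.
V_A = 41.4 × 0.9672/4.807 = 8.330 V.
I(R_G) = V_A / R_G = 8.330/1.16 = 7.181 A.
(Check via current divider: I_total = 8.612 A; share G_k/ΣG = 0.8338 → same result.)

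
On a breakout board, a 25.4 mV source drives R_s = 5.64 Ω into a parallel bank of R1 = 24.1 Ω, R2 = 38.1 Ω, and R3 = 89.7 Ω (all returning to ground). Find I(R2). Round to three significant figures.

Combine the parallel branches: R_p = (1/24.1 + 1/38.1 + 1/89.7)⁻¹ = 12.68 Ω.
V_A by voltage divider: V_A = 25.4 × 12.68/(5.64 + 12.68) = 17.58 mV.
Branch current I = V_A/R2 = 17.58/38.1 = 0.4614 mA.

I ≈ 0.461 mA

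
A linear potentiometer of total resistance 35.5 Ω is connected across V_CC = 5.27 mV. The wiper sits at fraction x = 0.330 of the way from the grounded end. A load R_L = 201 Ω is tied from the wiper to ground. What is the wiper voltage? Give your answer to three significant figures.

V_out ≈ 1.67 mV

Lower segment x·R_p = 11.71 Ω; upper segment (1−x)·R_p = 23.78 Ω.
Lower segment in parallel with the load: 11.71 ‖ 201 = 11.07 Ω.
Then V_out = V_CC · 11.07/(23.78 + 11.07) = 1.674 mV.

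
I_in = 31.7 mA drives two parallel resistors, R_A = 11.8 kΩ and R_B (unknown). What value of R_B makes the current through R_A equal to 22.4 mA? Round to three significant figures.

In a two-way split, I_A/I_in = R_B/(R_A + R_B).
With f = 0.7066, R_B = R_A · f/(1−f) = 11.8 × 2.409 = 28.42 kΩ.

R_B ≈ 28.4 kΩ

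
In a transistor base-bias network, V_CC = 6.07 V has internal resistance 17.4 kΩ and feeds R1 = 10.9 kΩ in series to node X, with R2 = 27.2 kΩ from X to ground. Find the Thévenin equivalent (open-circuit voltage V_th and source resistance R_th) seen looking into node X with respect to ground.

V_th ≈ 2.97 V, R_th ≈ 13.9 kΩ

R1' = 17.4 + 10.9 = 28.30 kΩ (source resistance + R1).
V_th is the unloaded tap voltage: V_CC · R2/(R1'+R2) = 6.07 × 0.4901 = 2.975 V.
Zeroing V_CC shorts the top of R1' to ground, so R_th = R1' ‖ R2 = 13.87 kΩ.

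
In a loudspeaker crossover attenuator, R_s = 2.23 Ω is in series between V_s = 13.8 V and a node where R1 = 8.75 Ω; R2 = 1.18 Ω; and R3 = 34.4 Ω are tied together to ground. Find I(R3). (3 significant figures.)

Combine the parallel branches: R_p = (1/8.75 + 1/1.18 + 1/34.4)⁻¹ = 1.009 Ω.
V_A by voltage divider: V_A = 13.8 × 1.009/(2.23 + 1.009) = 4.300 V.
I(R3) = V_A / R3 = 4.300/34.4 = 0.1250 A.

I ≈ 0.125 A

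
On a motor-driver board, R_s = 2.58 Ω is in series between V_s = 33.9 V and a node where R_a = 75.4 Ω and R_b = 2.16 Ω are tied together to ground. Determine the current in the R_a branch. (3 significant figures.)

Combine the parallel branches: R_p = (1/75.4 + 1/2.16)⁻¹ = 2.100 Ω.
V_A by voltage divider: V_A = 33.9 × 2.100/(2.58 + 2.100) = 15.21 V.
Branch current I = V_A/R_a = 15.21/75.4 = 0.2017 A.

I ≈ 0.202 A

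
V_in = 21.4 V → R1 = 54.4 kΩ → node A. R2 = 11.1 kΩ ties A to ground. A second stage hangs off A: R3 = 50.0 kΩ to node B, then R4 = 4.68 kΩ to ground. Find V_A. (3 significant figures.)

V_A ≈ 3.10 V

The second stage (R3 + R4 = 54.68 kΩ) loads node A in parallel with R2.
Effective lower resistance at A: R2 ‖ 54.68 = 9.227 kΩ.
So V_A = 21.4 × 0.1450 = 3.103 V.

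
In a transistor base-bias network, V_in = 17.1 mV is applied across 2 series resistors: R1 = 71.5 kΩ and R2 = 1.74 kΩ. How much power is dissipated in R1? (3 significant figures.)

Series current I = V_in/ΣR = 17.1/73.24 = 0.2335 µA.
P(R1) = I²·R1 = (0.2335)² × 71.5 = 3.898 nW.

P ≈ 3.90 nW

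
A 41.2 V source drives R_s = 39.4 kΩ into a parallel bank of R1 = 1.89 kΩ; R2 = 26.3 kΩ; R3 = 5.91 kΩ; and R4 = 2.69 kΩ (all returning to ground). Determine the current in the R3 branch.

I ≈ 0.156 mA

Parallel bank: R_p = 1/(1/1.89 + 1/26.3 + 1/5.91 + 1/2.69) = 0.9025 kΩ.
V_A by voltage divider: V_A = 41.2 × 0.9025/(39.4 + 0.9025) = 0.9226 V.
I(R3) = V_A / R3 = 0.9226/5.91 = 0.1561 mA.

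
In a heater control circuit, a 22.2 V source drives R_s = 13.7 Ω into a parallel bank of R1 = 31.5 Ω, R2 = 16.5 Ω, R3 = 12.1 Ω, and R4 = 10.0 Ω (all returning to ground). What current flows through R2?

Combine the parallel branches: R_p = (1/31.5 + 1/16.5 + 1/12.1 + 1/10.0)⁻¹ = 3.636 Ω.
Node voltage V_A = V_s · R_p/(R_s + R_p) = 22.2 × 0.2098 = 4.657 V.
I(R2) = V_A / R2 = 4.657/16.5 = 0.2822 A.

I ≈ 0.282 A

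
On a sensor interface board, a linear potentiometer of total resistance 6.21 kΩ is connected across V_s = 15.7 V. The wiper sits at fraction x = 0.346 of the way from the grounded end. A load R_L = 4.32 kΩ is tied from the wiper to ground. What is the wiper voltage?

V_out ≈ 4.10 V

The pot divides into 4.061 kΩ above the wiper and 2.149 kΩ below.
(x·R_p) ‖ R_L = 1.435 kΩ.
Loaded-divider output: V_out = 15.7 × 0.2611 = 4.099 V.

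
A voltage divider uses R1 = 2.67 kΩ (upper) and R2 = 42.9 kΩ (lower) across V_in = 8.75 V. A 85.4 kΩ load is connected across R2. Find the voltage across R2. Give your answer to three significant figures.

The load sits in parallel with R2, giving an effective lower resistance R2' = R2·R_L/(R2+R_L) = 28.56 kΩ.
Now apply the divider: V_out = 8.75 × 0.9145 = 8.002 V.
(Unloaded it would be 8.24 V; the load pulls it down.)

V_out ≈ 8.00 V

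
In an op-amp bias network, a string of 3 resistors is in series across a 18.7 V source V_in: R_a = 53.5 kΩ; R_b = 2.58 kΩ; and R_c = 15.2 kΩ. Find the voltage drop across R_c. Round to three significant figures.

V ≈ 3.99 V

ΣR = 53.5 + 2.58 + 15.2 = 71.28 kΩ.
By the voltage-divider rule, V = 18.7 × 15.20/71.28 = 3.988 V.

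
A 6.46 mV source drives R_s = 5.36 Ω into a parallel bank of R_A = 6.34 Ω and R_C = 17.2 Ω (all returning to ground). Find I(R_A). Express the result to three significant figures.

Combine the parallel branches: R_p = (1/6.34 + 1/17.2)⁻¹ = 4.632 Ω.
Node voltage V_A = V_s · R_p/(R_s + R_p) = 6.46 × 0.4636 = 2.995 mV.
I(R_A) = V_A / R_A = 2.995/6.34 = 0.4724 mA.
(Check via current divider: I_total = 0.6465 mA; share G_k/ΣG = 0.7307 → same result.)

I ≈ 0.472 mA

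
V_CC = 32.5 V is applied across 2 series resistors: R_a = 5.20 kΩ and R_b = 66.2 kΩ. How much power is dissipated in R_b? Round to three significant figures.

P ≈ 13.7 mW

The common current is I = 32.5/71.40 = 0.4552 mA.
P = I²R = 0.2072 × 66.2 = 13.72 mW.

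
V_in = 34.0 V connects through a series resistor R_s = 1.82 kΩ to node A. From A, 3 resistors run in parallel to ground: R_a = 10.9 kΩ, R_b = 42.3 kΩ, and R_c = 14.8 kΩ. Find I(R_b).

I ≈ 0.603 mA

Parallel bank: R_p = 1/(1/10.9 + 1/42.3 + 1/14.8) = 5.466 kΩ.
V_A by voltage divider: V_A = 34.0 × 5.466/(1.82 + 5.466) = 25.51 V.
I(R_b) = V_A / R_b = 25.51/42.3 = 0.6030 mA.
(Check via current divider: I_total = 4.667 mA; share G_k/ΣG = 0.1292 → same result.)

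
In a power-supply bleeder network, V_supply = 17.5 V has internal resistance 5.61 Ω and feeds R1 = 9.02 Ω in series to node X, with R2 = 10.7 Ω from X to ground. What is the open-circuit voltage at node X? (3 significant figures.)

V_th ≈ 7.39 V

R1' = 5.61 + 9.02 = 14.63 Ω (source resistance + R1).
With X open, the divider is unloaded: V_th = 17.5 × 10.7/25.33 = 7.392 V.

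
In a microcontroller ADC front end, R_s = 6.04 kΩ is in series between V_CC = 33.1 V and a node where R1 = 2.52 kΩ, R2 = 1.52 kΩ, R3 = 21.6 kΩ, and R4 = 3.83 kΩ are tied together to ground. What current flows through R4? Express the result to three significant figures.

I ≈ 0.937 mA

Parallel bank: R_p = 1/(1/2.52 + 1/1.52 + 1/21.6 + 1/3.83) = 0.7342 kΩ.
V_A by voltage divider: V_A = 33.1 × 0.7342/(6.04 + 0.7342) = 3.587 V.
I(R4) = V_A / R4 = 3.587/3.83 = 0.9366 mA.
(Check via current divider: I_total = 4.886 mA; share G_k/ΣG = 0.1917 → same result.)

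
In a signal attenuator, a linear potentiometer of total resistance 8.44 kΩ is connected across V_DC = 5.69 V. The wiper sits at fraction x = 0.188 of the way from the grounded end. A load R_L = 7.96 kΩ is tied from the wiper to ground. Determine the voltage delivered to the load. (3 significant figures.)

V_out ≈ 0.921 V

Lower segment x·R_p = 1.587 kΩ; upper segment (1−x)·R_p = 6.853 kΩ.
Lower segment in parallel with the load: 1.587 ‖ 7.96 = 1.323 kΩ.
Then V_out = V_DC · 1.323/(6.853 + 1.323) = 0.9207 V.
(Unloaded: V_out = x·V_DC = 1.07 V.)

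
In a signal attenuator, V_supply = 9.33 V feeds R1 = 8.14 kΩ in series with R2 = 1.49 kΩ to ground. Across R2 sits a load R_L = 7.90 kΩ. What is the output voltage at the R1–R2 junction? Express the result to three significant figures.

V_out ≈ 1.25 V

First combine the lower leg with the load: R2 ‖ R_L = 1.254 kΩ.
Voltage divider with the loaded lower leg: V_out = 9.33 × 1.254/(8.14 + 1.254) = 9.33 × 0.1334 = 1.245 V.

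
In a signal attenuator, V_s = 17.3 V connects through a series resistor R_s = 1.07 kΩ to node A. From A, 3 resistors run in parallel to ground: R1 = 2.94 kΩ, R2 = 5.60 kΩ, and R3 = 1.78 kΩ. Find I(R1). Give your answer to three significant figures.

I ≈ 2.73 mA

Equivalent of the parallel group: R_p = 0.9255 kΩ.
V_A by voltage divider: V_A = 17.3 × 0.9255/(1.07 + 0.9255) = 8.024 V.
I(R1) = V_A / R1 = 8.024/2.94 = 2.729 mA.
(Equivalently: I_total = 8.670 mA, then current-divider fraction G_k/ΣG = 0.3148.)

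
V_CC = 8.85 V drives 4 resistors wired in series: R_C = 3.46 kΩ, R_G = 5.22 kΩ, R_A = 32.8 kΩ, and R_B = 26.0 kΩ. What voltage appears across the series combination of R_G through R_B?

V ≈ 8.40 V

Total series resistance ΣR = 3.46 + 5.22 + 32.8 + 26.0 = 67.48 kΩ.
R_{R_G..R_B} = 5.22 + 32.8 + 26.0 = 64.02 kΩ.
V = V_CC · R/ΣR = 8.85 × 0.9487 = 8.396 V.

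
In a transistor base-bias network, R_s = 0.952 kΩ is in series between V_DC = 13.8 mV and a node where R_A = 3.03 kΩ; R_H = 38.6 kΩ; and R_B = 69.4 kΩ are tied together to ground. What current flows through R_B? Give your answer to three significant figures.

I ≈ 0.147 µA

Combine the parallel branches: R_p = (1/3.03 + 1/38.6 + 1/69.4)⁻¹ = 2.700 kΩ.
Node voltage V_A = V_DC · R_p/(R_s + R_p) = 13.8 × 0.7393 = 10.20 mV.
I(R_B) = V_A / R_B = 10.20/69.4 = 0.1470 µA.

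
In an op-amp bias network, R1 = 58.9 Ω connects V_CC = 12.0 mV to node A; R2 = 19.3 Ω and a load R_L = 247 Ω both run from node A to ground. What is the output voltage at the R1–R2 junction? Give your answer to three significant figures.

V_out ≈ 2.80 mV

The load sits in parallel with R2, giving an effective lower resistance R2' = R2·R_L/(R2+R_L) = 17.90 Ω.
Voltage divider with the loaded lower leg: V_out = 12.0 × 17.90/(58.9 + 17.90) = 12.0 × 0.2331 = 2.797 mV.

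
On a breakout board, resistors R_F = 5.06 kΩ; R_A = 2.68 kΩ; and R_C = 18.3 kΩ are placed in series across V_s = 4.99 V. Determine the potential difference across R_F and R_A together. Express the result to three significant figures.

ΣR = 5.06 + 2.68 + 18.3 = 26.04 kΩ.
R_{R_F..R_A} = 5.06 + 2.68 = 7.740 kΩ.
Voltage divider: V = V_s · (7.740 / 26.04) = 4.99 × 0.2972 = 1.483 V.

V ≈ 1.48 V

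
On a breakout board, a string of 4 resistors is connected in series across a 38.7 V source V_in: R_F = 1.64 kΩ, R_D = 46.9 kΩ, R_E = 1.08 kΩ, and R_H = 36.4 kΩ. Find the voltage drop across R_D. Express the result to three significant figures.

V ≈ 21.1 V

ΣR = 1.64 + 46.9 + 1.08 + 36.4 = 86.02 kΩ.
By the voltage-divider rule, V = 38.7 × 46.90/86.02 = 21.10 V.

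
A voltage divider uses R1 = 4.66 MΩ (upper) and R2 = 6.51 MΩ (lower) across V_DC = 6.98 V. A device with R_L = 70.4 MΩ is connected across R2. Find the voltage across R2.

The load sits in parallel with R2, giving an effective lower resistance R2' = R2·R_L/(R2+R_L) = 5.959 MΩ.
Now apply the divider: V_out = 6.98 × 0.5612 = 3.917 V.

V_out ≈ 3.92 V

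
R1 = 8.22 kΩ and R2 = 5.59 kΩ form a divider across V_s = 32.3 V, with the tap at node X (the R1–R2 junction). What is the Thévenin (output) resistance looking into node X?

Zeroing V_s shorts the top of R1 to ground, so R_th = R1 ‖ R2 = 3.327 kΩ.

R_th ≈ 3.33 kΩ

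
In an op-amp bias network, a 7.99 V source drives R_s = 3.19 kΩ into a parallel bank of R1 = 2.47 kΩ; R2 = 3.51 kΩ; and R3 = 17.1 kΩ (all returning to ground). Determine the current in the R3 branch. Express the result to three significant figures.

Parallel bank: R_p = 1/(1/2.47 + 1/3.51 + 1/17.1) = 1.336 kΩ.
V_A by voltage divider: V_A = 7.99 × 1.336/(3.19 + 1.336) = 2.359 V.
Branch current I = V_A/R3 = 2.359/17.1 = 0.1380 mA.

I ≈ 0.138 mA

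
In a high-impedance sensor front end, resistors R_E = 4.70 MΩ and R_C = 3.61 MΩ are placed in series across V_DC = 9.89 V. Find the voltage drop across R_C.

ΣR = 4.70 + 3.61 = 8.310 MΩ.
V = V_DC · R/ΣR = 9.89 × 0.4344 = 4.296 V.

V ≈ 4.30 V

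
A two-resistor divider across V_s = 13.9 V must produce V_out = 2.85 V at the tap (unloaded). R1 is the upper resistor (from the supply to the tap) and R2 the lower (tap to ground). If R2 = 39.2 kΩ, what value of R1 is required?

V_out/V_s = R2/(R1+R2) = 0.2050.
So R1 = R2 · (V_s/V_out − 1) = 39.2 × (13.9/2.85 − 1) = 39.2 × 3.877 = 152.0 kΩ.

R1 ≈ 152 kΩ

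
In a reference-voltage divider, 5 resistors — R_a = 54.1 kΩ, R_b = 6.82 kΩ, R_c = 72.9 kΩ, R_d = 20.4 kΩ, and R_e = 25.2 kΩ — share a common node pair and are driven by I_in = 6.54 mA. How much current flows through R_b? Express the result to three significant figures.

I ≈ 3.58 mA

ΣG = 1/54.1 + 1/6.82 + 1/72.9 + 1/20.4 + 1/25.2 = 0.2675.
R_b takes the fraction G_k/ΣG = 0.1466/0.2675 = 0.5481, so I = 6.54 × 0.5481 = 3.584 mA.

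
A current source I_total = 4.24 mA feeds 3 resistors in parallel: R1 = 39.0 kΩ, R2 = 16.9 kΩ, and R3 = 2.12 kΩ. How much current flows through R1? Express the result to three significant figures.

I ≈ 0.195 mA

Conductances: ΣG = 1/39.0 + 1/16.9 + 1/2.12 = 0.5565 (1/kΩ).
R1 takes the fraction G_k/ΣG = 0.02564/0.5565 = 0.04607, so I = 4.24 × 0.04607 = 0.1954 mA.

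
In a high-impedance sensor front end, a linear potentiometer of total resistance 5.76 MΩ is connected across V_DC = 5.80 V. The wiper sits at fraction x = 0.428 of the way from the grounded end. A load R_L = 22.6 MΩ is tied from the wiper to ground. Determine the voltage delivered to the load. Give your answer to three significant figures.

Split the track: R_lower = x·R_p = 2.465 MΩ, R_upper = (1−x)·R_p = 3.295 MΩ.
(x·R_p) ‖ R_L = 2.223 MΩ.
Loaded-divider output: V_out = 5.80 × 0.4029 = 2.337 V.

V_out ≈ 2.34 V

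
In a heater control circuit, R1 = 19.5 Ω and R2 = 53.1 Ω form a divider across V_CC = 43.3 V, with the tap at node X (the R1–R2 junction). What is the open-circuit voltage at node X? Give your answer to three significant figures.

V_th is the unloaded tap voltage: V_CC · R2/(R1+R2) = 43.3 × 0.7314 = 31.67 V.

V_th ≈ 31.7 V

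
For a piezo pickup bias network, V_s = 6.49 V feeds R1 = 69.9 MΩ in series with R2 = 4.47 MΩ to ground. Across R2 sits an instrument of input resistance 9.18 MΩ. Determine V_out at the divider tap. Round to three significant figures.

First combine the lower leg with the load: R2 ‖ R_L = 3.006 MΩ.
Now apply the divider: V_out = 6.49 × 0.04123 = 0.2676 V.
(Unloaded it would be 0.390 V; the load pulls it down.)

V_out ≈ 0.268 V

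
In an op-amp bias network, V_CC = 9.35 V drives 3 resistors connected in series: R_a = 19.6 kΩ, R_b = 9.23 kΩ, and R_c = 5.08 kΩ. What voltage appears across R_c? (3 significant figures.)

V ≈ 1.40 V

ΣR = 19.6 + 9.23 + 5.08 = 33.91 kΩ.
Voltage divider: V = V_CC · (5.080 / 33.91) = 9.35 × 0.1498 = 1.401 V.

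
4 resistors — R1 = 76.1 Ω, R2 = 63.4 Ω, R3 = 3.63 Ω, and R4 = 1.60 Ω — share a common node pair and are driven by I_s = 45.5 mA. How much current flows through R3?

ΣG = 1/76.1 + 1/63.4 + 1/3.63 + 1/1.60 = 0.9294.
R3 takes the fraction G_k/ΣG = 0.2755/0.9294 = 0.2964, so I = 45.5 × 0.2964 = 13.49 mA.

I ≈ 13.5 mA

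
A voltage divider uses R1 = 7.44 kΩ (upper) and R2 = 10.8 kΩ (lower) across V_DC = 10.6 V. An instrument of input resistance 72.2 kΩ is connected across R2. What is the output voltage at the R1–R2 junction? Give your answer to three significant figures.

V_out ≈ 5.92 V

First combine the lower leg with the load: R2 ‖ R_L = 9.395 kΩ.
Voltage divider with the loaded lower leg: V_out = 10.6 × 9.395/(7.44 + 9.395) = 10.6 × 0.5581 = 5.915 V.
(Unloaded it would be 6.28 V; the load pulls it down.)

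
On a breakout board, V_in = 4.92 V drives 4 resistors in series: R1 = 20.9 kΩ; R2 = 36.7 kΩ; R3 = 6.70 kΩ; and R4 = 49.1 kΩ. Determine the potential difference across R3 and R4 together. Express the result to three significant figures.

V ≈ 2.42 V

Series total: ΣR = 20.9 + 36.7 + 6.70 + 49.1 = 113.4 kΩ.
R_{R3..R4} = 6.70 + 49.1 = 55.80 kΩ.
Voltage divider: V = V_in · (55.80 / 113.4) = 4.92 × 0.4921 = 2.421 V.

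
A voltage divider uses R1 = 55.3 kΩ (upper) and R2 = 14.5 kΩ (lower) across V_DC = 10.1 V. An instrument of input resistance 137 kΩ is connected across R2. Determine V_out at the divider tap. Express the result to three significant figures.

V_out ≈ 1.94 V

First combine the lower leg with the load: R2 ‖ R_L = 13.11 kΩ.
Voltage divider with the loaded lower leg: V_out = 10.1 × 13.11/(55.3 + 13.11) = 10.1 × 0.1917 = 1.936 V.
(Unloaded it would be 2.10 V; the load pulls it down.)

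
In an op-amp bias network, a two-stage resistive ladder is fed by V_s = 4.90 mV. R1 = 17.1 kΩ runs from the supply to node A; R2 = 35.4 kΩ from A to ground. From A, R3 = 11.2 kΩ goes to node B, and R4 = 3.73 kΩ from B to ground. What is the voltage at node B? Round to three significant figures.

Looking into the second stage from A: R3 + R4 = 14.93 kΩ appears in parallel with R2.
Effective lower resistance at A: R2 ‖ 14.93 = 10.50 kΩ.
First divider: V_A = V_s · 10.50/(17.1 + 10.50) = 1.864 mV.
V_B = V_A × 0.2498 = 0.4658 mV.

V_B ≈ 0.466 mV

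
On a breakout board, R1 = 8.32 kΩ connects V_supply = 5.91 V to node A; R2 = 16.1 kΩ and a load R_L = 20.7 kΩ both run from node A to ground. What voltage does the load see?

R2 ‖ R_L = (16.1 × 20.7)/(16.1 + 20.7) = 9.056 kΩ.
Now apply the divider: V_out = 5.91 × 0.5212 = 3.080 V.

V_out ≈ 3.08 V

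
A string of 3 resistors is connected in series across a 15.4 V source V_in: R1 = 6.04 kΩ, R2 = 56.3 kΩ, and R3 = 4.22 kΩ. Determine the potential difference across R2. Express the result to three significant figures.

V ≈ 13.0 V

ΣR = 6.04 + 56.3 + 4.22 = 66.56 kΩ.
V = V_in · R/ΣR = 15.4 × 0.8459 = 13.03 V.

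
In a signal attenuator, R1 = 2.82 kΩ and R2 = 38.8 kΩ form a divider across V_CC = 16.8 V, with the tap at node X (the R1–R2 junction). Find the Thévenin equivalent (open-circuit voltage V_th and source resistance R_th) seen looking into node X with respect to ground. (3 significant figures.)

V_th ≈ 15.7 V, R_th ≈ 2.63 kΩ

V_th is the unloaded tap voltage: V_CC · R2/(R1+R2) = 16.8 × 0.9322 = 15.66 V.
With V_CC suppressed (replaced by a short), R_th = R1 ‖ R2 = (2.820 × 38.8)/(2.820 + 38.8) = 2.629 kΩ.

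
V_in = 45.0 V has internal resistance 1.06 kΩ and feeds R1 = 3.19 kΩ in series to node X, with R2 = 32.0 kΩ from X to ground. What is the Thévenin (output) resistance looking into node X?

R_th ≈ 3.75 kΩ

R1' = 1.06 + 3.19 = 4.250 kΩ (source resistance + R1).
Zeroing V_in shorts the top of R1' to ground, so R_th = R1' ‖ R2 = 3.752 kΩ.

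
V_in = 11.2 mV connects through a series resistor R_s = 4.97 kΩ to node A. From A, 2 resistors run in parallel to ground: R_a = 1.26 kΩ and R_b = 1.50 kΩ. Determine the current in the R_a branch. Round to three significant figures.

Equivalent of the parallel group: R_p = 0.6848 kΩ.
V_A by voltage divider: V_A = 11.2 × 0.6848/(4.97 + 0.6848) = 1.356 mV.
Branch current I = V_A/R_a = 1.356/1.26 = 1.076 µA.

I ≈ 1.08 µA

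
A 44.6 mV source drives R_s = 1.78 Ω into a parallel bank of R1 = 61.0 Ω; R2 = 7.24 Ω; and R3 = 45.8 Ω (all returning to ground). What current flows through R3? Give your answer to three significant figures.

I ≈ 0.741 mA

Combine the parallel branches: R_p = (1/61.0 + 1/7.24 + 1/45.8)⁻¹ = 5.671 Ω.
V_A by voltage divider: V_A = 44.6 × 5.671/(1.78 + 5.671) = 33.94 mV.
Branch current I = V_A/R3 = 33.94/45.8 = 0.7412 mA.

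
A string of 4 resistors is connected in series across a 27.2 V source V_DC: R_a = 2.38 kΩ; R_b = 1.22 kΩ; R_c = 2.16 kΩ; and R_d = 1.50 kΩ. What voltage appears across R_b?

V ≈ 4.57 V

ΣR = 2.38 + 1.22 + 2.16 + 1.50 = 7.260 kΩ.
Voltage divider: V = V_DC · (1.220 / 7.260) = 27.2 × 0.1680 = 4.571 V.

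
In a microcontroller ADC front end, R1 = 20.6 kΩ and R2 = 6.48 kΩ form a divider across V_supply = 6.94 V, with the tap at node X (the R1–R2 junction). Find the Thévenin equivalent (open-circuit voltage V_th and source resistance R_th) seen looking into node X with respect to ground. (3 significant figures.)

V_th ≈ 1.66 V, R_th ≈ 4.93 kΩ

V_th is the unloaded tap voltage: V_supply · R2/(R1+R2) = 6.94 × 0.2393 = 1.661 V.
Zeroing V_supply shorts the top of R1 to ground, so R_th = R1 ‖ R2 = 4.929 kΩ.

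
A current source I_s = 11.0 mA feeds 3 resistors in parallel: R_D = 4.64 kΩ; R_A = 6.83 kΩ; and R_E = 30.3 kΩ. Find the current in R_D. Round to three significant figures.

I ≈ 6.00 mA

Total conductance ΣG = 1/4.64 + 1/6.83 + 1/30.3 = 0.3949 (units of 1/kΩ).
R_D takes the fraction G_k/ΣG = 0.2155/0.3949 = 0.5457, so I = 11.0 × 0.5457 = 6.003 mA.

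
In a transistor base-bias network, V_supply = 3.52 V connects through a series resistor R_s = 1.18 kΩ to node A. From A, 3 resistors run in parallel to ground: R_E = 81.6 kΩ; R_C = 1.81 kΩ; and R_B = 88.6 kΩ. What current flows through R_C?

Equivalent of the parallel group: R_p = 1.736 kΩ.
V_A = 3.52 × 1.736/2.916 = 2.096 V.
Branch current I = V_A/R_C = 2.096/1.81 = 1.158 mA.
(Equivalently: I_total = 1.207 mA, then current-divider fraction G_k/ΣG = 0.9591.)

I ≈ 1.16 mA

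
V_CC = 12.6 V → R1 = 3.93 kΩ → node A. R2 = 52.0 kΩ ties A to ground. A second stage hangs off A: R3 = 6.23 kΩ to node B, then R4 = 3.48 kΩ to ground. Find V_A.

Looking into the second stage from A: R3 + R4 = 9.710 kΩ appears in parallel with R2.
Effective lower resistance at A: R2 ‖ 9.710 = 8.182 kΩ.
So V_A = 12.6 × 0.6755 = 8.512 V.

V_A ≈ 8.51 V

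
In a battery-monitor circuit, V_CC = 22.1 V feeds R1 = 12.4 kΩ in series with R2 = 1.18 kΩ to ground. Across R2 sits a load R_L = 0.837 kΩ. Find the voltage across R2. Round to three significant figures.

R2 ‖ R_L = (1.18 × 0.837)/(1.18 + 0.837) = 0.4897 kΩ.
Now apply the divider: V_out = 22.1 × 0.03799 = 0.8396 V.

V_out ≈ 0.840 V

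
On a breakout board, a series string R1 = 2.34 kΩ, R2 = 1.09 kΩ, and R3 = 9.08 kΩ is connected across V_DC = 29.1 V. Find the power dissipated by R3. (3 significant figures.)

P ≈ 49.1 mW

The common current is I = 29.1/12.51 = 2.326 mA.
P = I²R = 5.411 × 9.08 = 49.13 mW.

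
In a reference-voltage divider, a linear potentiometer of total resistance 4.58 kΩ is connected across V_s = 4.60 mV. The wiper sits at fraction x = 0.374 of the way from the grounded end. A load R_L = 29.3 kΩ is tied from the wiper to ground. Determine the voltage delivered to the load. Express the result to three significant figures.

Lower segment x·R_p = 1.713 kΩ; upper segment (1−x)·R_p = 2.867 kΩ.
R_L loads the lower segment: effective lower R = 1.618 kΩ.
Loaded-divider output: V_out = 4.60 × 0.3608 = 1.660 mV.

V_out ≈ 1.66 mV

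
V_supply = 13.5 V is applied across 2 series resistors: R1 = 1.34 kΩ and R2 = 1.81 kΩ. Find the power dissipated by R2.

Series current I = V_supply/ΣR = 13.5/3.150 = 4.286 mA.
V(R2) = I·R = 7.757 V; P = V·I = 7.757 × 4.286 = 33.24 mW.

P ≈ 33.2 mW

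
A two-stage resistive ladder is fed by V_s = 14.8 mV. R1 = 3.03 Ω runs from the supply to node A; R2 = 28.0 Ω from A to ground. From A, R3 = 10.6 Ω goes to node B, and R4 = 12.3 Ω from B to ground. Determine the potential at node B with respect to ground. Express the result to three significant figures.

Looking into the second stage from A: R3 + R4 = 22.90 Ω appears in parallel with R2.
R2 ‖ (R3+R4) = 12.60 Ω.
First divider: V_A = V_s · 12.60/(3.03 + 12.60) = 11.93 mV.
V_B = V_A × 0.5371 = 6.408 mV.

V_B ≈ 6.41 mV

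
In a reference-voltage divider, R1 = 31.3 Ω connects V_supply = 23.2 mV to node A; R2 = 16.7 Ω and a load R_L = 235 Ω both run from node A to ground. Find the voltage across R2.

V_out ≈ 7.71 mV

The load sits in parallel with R2, giving an effective lower resistance R2' = R2·R_L/(R2+R_L) = 15.59 Ω.
Now apply the divider: V_out = 23.2 × 0.3325 = 7.714 mV.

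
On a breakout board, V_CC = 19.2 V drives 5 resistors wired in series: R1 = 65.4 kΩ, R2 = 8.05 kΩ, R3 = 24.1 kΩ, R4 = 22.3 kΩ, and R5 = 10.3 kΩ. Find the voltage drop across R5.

V ≈ 1.52 V

Total series resistance ΣR = 65.4 + 8.05 + 24.1 + 22.3 + 10.3 = 130.2 kΩ.
V = V_CC · R/ΣR = 19.2 × 0.07914 = 1.519 V.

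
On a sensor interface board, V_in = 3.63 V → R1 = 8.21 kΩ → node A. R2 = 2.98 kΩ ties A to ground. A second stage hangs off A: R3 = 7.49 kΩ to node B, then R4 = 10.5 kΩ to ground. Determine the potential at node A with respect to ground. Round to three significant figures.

Looking into the second stage from A: R3 + R4 = 17.99 kΩ appears in parallel with R2.
R2 ‖ (R3+R4) = 2.557 kΩ.
So V_A = 3.63 × 0.2375 = 0.8619 V.

V_A ≈ 0.862 V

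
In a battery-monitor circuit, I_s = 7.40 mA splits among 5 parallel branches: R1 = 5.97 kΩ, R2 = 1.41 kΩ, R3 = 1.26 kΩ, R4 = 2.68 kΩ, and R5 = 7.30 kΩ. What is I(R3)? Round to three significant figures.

I ≈ 2.69 mA

Total conductance ΣG = 1/5.97 + 1/1.41 + 1/1.26 + 1/2.68 + 1/7.30 = 2.180 (units of 1/kΩ).
By the current-divider rule, I = I_s · G_k/ΣG = 7.40 × 0.3640 = 2.693 mA.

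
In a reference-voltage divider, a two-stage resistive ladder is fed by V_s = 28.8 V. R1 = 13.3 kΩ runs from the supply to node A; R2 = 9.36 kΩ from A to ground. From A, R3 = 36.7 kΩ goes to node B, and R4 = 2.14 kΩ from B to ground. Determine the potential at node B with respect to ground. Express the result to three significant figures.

The second stage (R3 + R4 = 38.84 kΩ) loads node A in parallel with R2.
Effective lower resistance at A: R2 ‖ 38.84 = 7.542 kΩ.
V_A = 28.8 × 7.542/(13.3 + 7.542) = 10.42 V.
Stage 2 is unloaded, so V_B = V_A · R4/(R3+R4) = 10.42 × 2.14/38.84 = 0.5742 V.

V_B ≈ 0.574 V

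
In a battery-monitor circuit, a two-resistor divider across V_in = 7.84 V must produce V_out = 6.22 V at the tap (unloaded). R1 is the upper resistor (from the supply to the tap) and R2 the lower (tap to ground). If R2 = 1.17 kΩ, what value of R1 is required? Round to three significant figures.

The divider ratio is R2/(R1+R2) = 6.22/7.84 = 0.7934.
So R1 = R2 · (V_in/V_out − 1) = 1.17 × (7.84/6.22 − 1) = 1.17 × 0.2605 = 0.3047 kΩ.

R1 ≈ 0.305 kΩ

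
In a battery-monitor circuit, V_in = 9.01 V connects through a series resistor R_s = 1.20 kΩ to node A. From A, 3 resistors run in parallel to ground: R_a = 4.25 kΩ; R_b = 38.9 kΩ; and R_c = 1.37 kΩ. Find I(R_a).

I ≈ 0.968 mA

Parallel bank: R_p = 1/(1/4.25 + 1/38.9 + 1/1.37) = 1.009 kΩ.
V_A by voltage divider: V_A = 9.01 × 1.009/(1.20 + 1.009) = 4.116 V.
I(R_a) = V_A / R_a = 4.116/4.25 = 0.9684 mA.
(Equivalently: I_total = 4.078 mA, then current-divider fraction G_k/ΣG = 0.2374.)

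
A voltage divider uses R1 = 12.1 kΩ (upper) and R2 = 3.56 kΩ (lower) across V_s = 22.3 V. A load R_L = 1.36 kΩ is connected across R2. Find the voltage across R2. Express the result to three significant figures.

R2 ‖ R_L = (3.56 × 1.36)/(3.56 + 1.36) = 0.9841 kΩ.
Then V_out = V_s · R2'/(R1 + R2') = 22.3 × 0.9841/13.08 = 1.677 V.
(Unloaded it would be 5.07 V; the load pulls it down.)

V_out ≈ 1.68 V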